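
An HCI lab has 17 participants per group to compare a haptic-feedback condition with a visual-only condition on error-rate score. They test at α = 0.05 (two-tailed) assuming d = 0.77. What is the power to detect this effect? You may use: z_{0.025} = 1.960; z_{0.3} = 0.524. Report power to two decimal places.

power ≈ 0.61

For two equal groups, power = Φ(d·√(n/2) − z_{α/2}).
d·√(n/2) = 0.77 × √(17/2) = 0.77 × 2.915 = 2.245.
z_β = 2.245 − 1.960 = 0.285.
Power = Φ(0.285) = 0.612.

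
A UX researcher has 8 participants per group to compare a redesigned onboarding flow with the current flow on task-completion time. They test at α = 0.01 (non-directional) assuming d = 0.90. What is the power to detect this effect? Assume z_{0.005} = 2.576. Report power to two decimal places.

For two equal groups, power = Φ(d·√(n/2) − z_{α/2}).
d·√(n/2) = 0.90 × √(8/2) = 0.90 × 2.000 = 1.800.
z_β = 1.800 − 2.576 = -0.776.
Power = Φ(-0.776) = 0.219.

power ≈ 0.22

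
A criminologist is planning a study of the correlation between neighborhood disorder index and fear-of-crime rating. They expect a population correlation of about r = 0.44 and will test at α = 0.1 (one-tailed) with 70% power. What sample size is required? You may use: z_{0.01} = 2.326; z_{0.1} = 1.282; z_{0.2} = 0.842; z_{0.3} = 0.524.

n = 18

Fisher's z: C = ½·ln((1+r)/(1−r)) = ½·ln(2.5714) = 0.4722.
n = ((z_{α} + z_β)/C)² + 3.
(1.282 + 0.524) / 0.4722 = 1.806 / 0.4722 = 3.825.
n = 3.825² + 3 = 14.63 + 3 = 17.6.
Round up.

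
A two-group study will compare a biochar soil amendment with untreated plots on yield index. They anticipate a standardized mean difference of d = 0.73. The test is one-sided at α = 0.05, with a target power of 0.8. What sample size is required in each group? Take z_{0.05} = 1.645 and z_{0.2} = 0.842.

n = 24 per group

For two independent groups with equal n: n = 2·((z_{α} + z_β) / d)².
z_{α} + z_β = 1.645 + 0.842 = 2.487.
n = 2 × (2.487 / 0.73)² = 2 × 3.407² = 2 × 11.61 = 23.2.
Round up to the next whole participant.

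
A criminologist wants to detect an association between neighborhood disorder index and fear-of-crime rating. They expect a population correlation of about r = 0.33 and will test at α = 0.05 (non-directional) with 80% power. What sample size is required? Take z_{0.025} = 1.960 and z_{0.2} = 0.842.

Fisher's z: C = ½·ln((1+r)/(1−r)) = ½·ln(1.9851) = 0.3428.
n = ((z_{α/2} + z_β)/C)² + 3.
(1.960 + 0.842) / 0.3428 = 2.802 / 0.3428 = 8.174.
n = 8.174² + 3 = 66.81 + 3 = 69.8.
Round up.

n = 70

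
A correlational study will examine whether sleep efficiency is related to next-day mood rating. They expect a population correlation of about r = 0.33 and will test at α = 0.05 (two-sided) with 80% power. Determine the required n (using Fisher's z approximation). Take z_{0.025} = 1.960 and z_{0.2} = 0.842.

Fisher's z: C = ½·ln((1+r)/(1−r)) = ½·ln(1.9851) = 0.3428.
n = ((z_{α/2} + z_β)/C)² + 3.
(1.960 + 0.842) / 0.3428 = 2.802 / 0.3428 = 8.174.
n = 8.174² + 3 = 66.81 + 3 = 69.8.
Round up.

n = 70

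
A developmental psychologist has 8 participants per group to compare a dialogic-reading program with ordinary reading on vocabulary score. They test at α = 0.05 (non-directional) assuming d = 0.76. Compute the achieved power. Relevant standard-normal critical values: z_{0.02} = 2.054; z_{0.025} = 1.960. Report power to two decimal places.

For two equal groups, power = Φ(d·√(n/2) − z_{α/2}).
d·√(n/2) = 0.76 × √(8/2) = 0.76 × 2.000 = 1.520.
z_β = 1.520 − 1.960 = -0.440.
Power = Φ(-0.440) = 0.330.

power ≈ 0.33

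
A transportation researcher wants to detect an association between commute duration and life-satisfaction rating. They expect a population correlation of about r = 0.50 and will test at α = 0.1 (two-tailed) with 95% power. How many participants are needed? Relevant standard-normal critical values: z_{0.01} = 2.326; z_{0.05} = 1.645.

Fisher's z: C = ½·ln((1+r)/(1−r)) = ½·ln(3.0000) = 0.5493.
n = ((z_{α/2} + z_β)/C)² + 3.
(1.645 + 1.645) / 0.5493 = 3.290 / 0.5493 = 5.989.
n = 5.989² + 3 = 35.87 + 3 = 38.9.
Round up.

n = 39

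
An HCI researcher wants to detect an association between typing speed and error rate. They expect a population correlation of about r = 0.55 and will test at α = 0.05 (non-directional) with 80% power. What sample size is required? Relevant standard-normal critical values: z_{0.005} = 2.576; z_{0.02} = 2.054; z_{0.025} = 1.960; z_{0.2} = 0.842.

Fisher's z: C = ½·ln((1+r)/(1−r)) = ½·ln(3.4444) = 0.6184.
n = ((z_{α/2} + z_β)/C)² + 3.
(1.960 + 0.842) / 0.6184 = 2.802 / 0.6184 = 4.531.
n = 4.531² + 3 = 20.53 + 3 = 23.5.
Round up.

n = 24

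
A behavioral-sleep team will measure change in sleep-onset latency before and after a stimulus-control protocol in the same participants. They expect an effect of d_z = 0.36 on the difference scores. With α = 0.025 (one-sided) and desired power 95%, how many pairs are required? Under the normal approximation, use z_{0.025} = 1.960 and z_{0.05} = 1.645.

n = 101 pairs

For a paired (one-sample on differences) test: n = ((z_{α} + z_β) / d)².
z_{α} + z_β = 1.960 + 1.645 = 3.605.
n = (3.605 / 0.36)² = 10.014² = 100.28.
Round up.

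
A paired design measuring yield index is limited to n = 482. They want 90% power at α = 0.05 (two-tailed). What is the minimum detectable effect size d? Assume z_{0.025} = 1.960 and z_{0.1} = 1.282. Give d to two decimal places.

For a single sample (or paired design) of n = 482: d_min = (z_{α/2} + z_β)/√n.
z-sum = 1.960 + 1.282 = 3.242.
d_min = 3.242 / √482 = 3.242 / 21.954 = 0.148.

d_min ≈ 0.15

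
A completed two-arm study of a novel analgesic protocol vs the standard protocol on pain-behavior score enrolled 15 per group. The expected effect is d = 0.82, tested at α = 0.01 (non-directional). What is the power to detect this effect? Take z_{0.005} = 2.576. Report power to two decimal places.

power ≈ 0.37

For two equal groups, power = Φ(d·√(n/2) − z_{α/2}).
d·√(n/2) = 0.82 × √(15/2) = 0.82 × 2.739 = 2.246.
z_β = 2.246 − 2.576 = -0.330.
Power = Φ(-0.330) = 0.371.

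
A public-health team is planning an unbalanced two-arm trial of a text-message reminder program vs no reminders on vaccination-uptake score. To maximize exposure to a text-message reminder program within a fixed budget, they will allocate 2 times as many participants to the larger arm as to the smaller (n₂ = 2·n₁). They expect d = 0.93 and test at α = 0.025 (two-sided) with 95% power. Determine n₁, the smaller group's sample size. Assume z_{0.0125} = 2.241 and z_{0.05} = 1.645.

With allocation ratio k = n₂/n₁ = 2, Var(x̄₁−x̄₂) = σ²(1/n₁ + 1/(k·n₁)) = σ²·(k+1)/(k·n₁).
So n₁ = (1 + 1/k)·((z_{α/2} + z_β)/d)² = 1.500 × (3.886/0.93)².
n₁ = 1.500 × 17.46 = 26.2.
Round up: n₁ = 27, giving n₂ = 2 × 27 = 54.

n₁ = 27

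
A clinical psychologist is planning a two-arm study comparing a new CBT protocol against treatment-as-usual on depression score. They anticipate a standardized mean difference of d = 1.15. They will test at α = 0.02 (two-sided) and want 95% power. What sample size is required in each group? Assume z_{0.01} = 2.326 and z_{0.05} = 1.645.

For two independent groups with equal n: n = 2·((z_{α/2} + z_β) / d)².
z_{α/2} + z_β = 2.326 + 1.645 = 3.971.
n = 2 × (3.971 / 1.15)² = 2 × 3.453² = 2 × 11.92 = 23.8.
Round up to the next whole participant.

n = 24 per group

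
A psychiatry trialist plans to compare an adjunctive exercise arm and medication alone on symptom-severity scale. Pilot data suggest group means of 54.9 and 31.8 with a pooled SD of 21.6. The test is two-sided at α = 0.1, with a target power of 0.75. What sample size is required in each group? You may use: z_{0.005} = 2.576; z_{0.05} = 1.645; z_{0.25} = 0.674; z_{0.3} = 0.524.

n = 10 per group

Cohen's d = |M₁ − M₂| / SD_pooled = |54.9 − 31.8| / 21.6 = 23.1 / 21.6 = 1.069.
For two independent groups with equal n: n = 2·((z_{α/2} + z_β) / d)².
z_{α/2} + z_β = 1.645 + 0.674 = 2.319.
n = 2 × (2.319 / 1.069)² = 2 × 2.169² = 2 × 4.71 = 9.4.
Round up to the next whole participant.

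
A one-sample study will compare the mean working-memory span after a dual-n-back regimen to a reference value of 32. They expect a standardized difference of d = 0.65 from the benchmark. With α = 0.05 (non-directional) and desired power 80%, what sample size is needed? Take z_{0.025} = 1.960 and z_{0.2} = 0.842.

For a one-sample test: n = ((z_{α/2} + z_β) / d)².
z_{α/2} + z_β = 1.960 + 0.842 = 2.802.
n = (2.802 / 0.65)² = 4.311² = 18.58.
Round up.

n = 19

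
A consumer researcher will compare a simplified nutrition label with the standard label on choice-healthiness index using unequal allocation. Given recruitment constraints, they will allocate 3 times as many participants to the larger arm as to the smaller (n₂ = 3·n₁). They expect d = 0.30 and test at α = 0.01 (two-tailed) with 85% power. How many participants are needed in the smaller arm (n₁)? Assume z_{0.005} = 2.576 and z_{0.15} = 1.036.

n₁ = 194

With allocation ratio k = n₂/n₁ = 3, Var(x̄₁−x̄₂) = σ²(1/n₁ + 1/(k·n₁)) = σ²·(k+1)/(k·n₁).
So n₁ = (1 + 1/k)·((z_{α/2} + z_β)/d)² = 1.333 × (3.612/0.30)².
n₁ = 1.333 × 144.96 = 193.3.
Round up: n₁ = 194, giving n₂ = 3 × 194 = 582.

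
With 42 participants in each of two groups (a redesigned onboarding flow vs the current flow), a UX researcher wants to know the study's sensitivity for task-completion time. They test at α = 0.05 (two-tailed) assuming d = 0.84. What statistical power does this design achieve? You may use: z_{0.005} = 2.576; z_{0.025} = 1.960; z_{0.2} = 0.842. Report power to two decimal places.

For two equal groups, power = Φ(d·√(n/2) − z_{α/2}).
d·√(n/2) = 0.84 × √(42/2) = 0.84 × 4.583 = 3.849.
z_β = 3.849 − 1.960 = 1.889.
Power = Φ(1.889) = 0.971.

power ≈ 0.97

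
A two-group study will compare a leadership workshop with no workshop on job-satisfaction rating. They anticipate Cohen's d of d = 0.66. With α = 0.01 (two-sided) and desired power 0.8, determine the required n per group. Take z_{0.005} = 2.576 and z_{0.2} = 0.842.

n = 54 per group

For two independent groups with equal n: n = 2·((z_{α/2} + z_β) / d)².
z_{α/2} + z_β = 2.576 + 0.842 = 3.418.
n = 2 × (3.418 / 0.66)² = 2 × 5.179² = 2 × 26.82 = 53.6.
Round up to the next whole participant.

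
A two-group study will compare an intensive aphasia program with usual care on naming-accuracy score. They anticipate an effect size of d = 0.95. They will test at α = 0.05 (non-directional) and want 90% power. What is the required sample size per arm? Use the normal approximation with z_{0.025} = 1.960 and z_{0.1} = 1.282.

n = 24 per group

For two independent groups with equal n: n = 2·((z_{α/2} + z_β) / d)².
z_{α/2} + z_β = 1.960 + 1.282 = 3.242.
n = 2 × (3.242 / 0.95)² = 2 × 3.413² = 2 × 11.65 = 23.3.
Round up to the next whole participant.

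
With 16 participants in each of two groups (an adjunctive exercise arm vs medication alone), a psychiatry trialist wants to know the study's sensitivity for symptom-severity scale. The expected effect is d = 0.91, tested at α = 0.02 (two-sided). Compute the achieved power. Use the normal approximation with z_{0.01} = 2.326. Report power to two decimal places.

For two equal groups, power = Φ(d·√(n/2) − z_{α/2}).
d·√(n/2) = 0.91 × √(16/2) = 0.91 × 2.828 = 2.574.
z_β = 2.574 − 2.326 = 0.248.
Power = Φ(0.248) = 0.598.

power ≈ 0.60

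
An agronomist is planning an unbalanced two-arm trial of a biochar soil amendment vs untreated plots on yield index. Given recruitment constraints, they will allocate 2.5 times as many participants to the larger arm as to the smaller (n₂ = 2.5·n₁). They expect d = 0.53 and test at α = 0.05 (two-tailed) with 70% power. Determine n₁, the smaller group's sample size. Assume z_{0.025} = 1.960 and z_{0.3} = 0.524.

With allocation ratio k = n₂/n₁ = 2.5, Var(x̄₁−x̄₂) = σ²(1/n₁ + 1/(k·n₁)) = σ²·(k+1)/(k·n₁).
So n₁ = (1 + 1/k)·((z_{α/2} + z_β)/d)² = 1.400 × (2.484/0.53)².
n₁ = 1.400 × 21.97 = 30.8.
Round up: n₁ = 31, giving n₂ = ⌈2.5 × 31⌉ = ⌈77.5⌉ = 78.

n₁ = 31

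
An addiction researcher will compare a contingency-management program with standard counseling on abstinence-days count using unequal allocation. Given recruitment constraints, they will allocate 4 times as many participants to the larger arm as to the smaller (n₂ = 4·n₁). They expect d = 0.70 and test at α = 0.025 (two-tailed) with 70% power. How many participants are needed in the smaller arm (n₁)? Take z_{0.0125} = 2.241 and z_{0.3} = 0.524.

n₁ = 20

With allocation ratio k = n₂/n₁ = 4, Var(x̄₁−x̄₂) = σ²(1/n₁ + 1/(k·n₁)) = σ²·(k+1)/(k·n₁).
So n₁ = (1 + 1/k)·((z_{α/2} + z_β)/d)² = 1.250 × (2.765/0.70)².
n₁ = 1.250 × 15.60 = 19.5.
Round up: n₁ = 20, giving n₂ = 4 × 20 = 80.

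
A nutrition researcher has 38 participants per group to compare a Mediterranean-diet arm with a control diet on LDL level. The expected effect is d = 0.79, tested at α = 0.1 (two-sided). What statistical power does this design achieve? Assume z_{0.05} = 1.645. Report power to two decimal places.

For two equal groups, power = Φ(d·√(n/2) − z_{α/2}).
d·√(n/2) = 0.79 × √(38/2) = 0.79 × 4.359 = 3.444.
z_β = 3.444 − 1.645 = 1.799.
Power = Φ(1.799) = 0.964.

power ≈ 0.96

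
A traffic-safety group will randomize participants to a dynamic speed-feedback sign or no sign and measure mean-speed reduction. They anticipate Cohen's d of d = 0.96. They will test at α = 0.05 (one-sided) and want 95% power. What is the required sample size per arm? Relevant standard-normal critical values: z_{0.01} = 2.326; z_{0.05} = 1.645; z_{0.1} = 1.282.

n = 24 per group

For two independent groups with equal n: n = 2·((z_{α} + z_β) / d)².
z_{α} + z_β = 1.645 + 1.645 = 3.290.
n = 2 × (3.290 / 0.96)² = 2 × 3.427² = 2 × 11.74 = 23.5.
Round up to the next whole participant.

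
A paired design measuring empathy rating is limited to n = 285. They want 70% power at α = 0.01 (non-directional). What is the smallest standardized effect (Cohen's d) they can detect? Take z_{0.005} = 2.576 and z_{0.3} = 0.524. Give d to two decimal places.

For a single sample (or paired design) of n = 285: d_min = (z_{α/2} + z_β)/√n.
z-sum = 2.576 + 0.524 = 3.100.
d_min = 3.100 / √285 = 3.100 / 16.882 = 0.184.

d_min ≈ 0.18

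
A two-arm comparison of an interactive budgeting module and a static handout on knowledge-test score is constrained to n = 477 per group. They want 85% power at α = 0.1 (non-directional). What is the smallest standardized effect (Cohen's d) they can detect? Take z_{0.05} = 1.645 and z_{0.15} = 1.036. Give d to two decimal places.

d_min ≈ 0.17

For two independent groups of n = 477 each: d_min = (z_{α/2} + z_β)·√(2/n).
z-sum = 1.645 + 1.036 = 2.681.
d_min = 2.681 × √(2/477) = 2.681 × 0.0648 = 0.174.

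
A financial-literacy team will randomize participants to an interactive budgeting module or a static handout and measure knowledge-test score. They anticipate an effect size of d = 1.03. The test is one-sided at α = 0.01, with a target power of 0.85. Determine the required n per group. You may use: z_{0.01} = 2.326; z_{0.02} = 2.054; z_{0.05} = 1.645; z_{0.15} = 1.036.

n = 22 per group

For two independent groups with equal n: n = 2·((z_{α} + z_β) / d)².
z_{α} + z_β = 2.326 + 1.036 = 3.362.
n = 2 × (3.362 / 1.03)² = 2 × 3.264² = 2 × 10.65 = 21.3.
Round up to the next whole participant.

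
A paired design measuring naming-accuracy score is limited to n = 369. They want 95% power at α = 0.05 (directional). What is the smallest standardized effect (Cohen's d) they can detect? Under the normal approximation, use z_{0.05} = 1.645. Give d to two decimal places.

For a single sample (or paired design) of n = 369: d_min = (z_{α} + z_β)/√n.
z-sum = 1.645 + 1.645 = 3.290.
d_min = 3.290 / √369 = 3.290 / 19.209 = 0.171.

d_min ≈ 0.17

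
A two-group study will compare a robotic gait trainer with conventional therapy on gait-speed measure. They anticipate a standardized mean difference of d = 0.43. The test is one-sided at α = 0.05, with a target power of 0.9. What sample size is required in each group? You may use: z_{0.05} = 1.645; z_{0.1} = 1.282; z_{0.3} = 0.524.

n = 93 per group

For two independent groups with equal n: n = 2·((z_{α} + z_β) / d)².
z_{α} + z_β = 1.645 + 1.282 = 2.927.
n = 2 × (2.927 / 0.43)² = 2 × 6.807² = 2 × 46.33 = 92.7.
Round up to the next whole participant.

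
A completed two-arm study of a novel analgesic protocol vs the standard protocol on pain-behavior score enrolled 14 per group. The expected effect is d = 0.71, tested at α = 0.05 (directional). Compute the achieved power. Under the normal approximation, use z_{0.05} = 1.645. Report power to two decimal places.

power ≈ 0.59

For two equal groups, power = Φ(d·√(n/2) − z_{α}).
d·√(n/2) = 0.71 × √(14/2) = 0.71 × 2.646 = 1.878.
z_β = 1.878 − 1.645 = 0.233.
Power = Φ(0.233) = 0.592.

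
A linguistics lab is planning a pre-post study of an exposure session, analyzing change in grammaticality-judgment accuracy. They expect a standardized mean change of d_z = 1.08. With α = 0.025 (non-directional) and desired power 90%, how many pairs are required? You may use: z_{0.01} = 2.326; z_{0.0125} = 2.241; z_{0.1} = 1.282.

For a paired (one-sample on differences) test: n = ((z_{α/2} + z_β) / d)².
z_{α/2} + z_β = 2.241 + 1.282 = 3.523.
n = (3.523 / 1.08)² = 3.262² = 10.64.
Round up.

n = 11 pairs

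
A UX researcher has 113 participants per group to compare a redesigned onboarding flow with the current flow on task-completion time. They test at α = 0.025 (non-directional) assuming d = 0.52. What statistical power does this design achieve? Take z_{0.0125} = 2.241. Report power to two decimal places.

power ≈ 0.95

For two equal groups, power = Φ(d·√(n/2) − z_{α/2}).
d·√(n/2) = 0.52 × √(113/2) = 0.52 × 7.517 = 3.909.
z_β = 3.909 − 2.241 = 1.668.
Power = Φ(1.668) = 0.952.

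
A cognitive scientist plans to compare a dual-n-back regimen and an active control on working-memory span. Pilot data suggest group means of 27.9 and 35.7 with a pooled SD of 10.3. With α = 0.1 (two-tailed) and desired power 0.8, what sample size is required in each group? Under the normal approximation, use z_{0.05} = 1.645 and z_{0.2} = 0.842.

n = 22 per group

Cohen's d = |M₁ − M₂| / SD_pooled = |27.9 − 35.7| / 10.3 = 7.8 / 10.3 = 0.757.
For two independent groups with equal n: n = 2·((z_{α/2} + z_β) / d)².
z_{α/2} + z_β = 1.645 + 0.842 = 2.487.
n = 2 × (2.487 / 0.757)² = 2 × 3.285² = 2 × 10.79 = 21.6.
Round up to the next whole participant.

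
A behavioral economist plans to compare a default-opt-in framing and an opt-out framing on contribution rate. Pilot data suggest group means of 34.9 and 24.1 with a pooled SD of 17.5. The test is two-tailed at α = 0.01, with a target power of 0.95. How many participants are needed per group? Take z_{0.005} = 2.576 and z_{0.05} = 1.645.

n = 94 per group

Cohen's d = |M₁ − M₂| / SD_pooled = |34.9 − 24.1| / 17.5 = 10.8 / 17.5 = 0.617.
For two independent groups with equal n: n = 2·((z_{α/2} + z_β) / d)².
z_{α/2} + z_β = 2.576 + 1.645 = 4.221.
n = 2 × (4.221 / 0.617)² = 2 × 6.841² = 2 × 46.80 = 93.6.
Round up to the next whole participant.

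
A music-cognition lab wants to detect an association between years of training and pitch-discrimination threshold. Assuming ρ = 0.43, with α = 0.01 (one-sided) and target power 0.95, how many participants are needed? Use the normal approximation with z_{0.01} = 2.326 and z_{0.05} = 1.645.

Fisher's z: C = ½·ln((1+r)/(1−r)) = ½·ln(2.5088) = 0.4599.
n = ((z_{α} + z_β)/C)² + 3.
(2.326 + 1.645) / 0.4599 = 3.971 / 0.4599 = 8.634.
n = 8.634² + 3 = 74.55 + 3 = 77.6.
Round up.

n = 78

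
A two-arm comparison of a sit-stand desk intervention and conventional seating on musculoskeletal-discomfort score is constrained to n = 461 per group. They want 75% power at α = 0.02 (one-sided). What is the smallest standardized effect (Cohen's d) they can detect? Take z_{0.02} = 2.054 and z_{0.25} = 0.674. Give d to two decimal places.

For two independent groups of n = 461 each: d_min = (z_{α} + z_β)·√(2/n).
z-sum = 2.054 + 0.674 = 2.728.
d_min = 2.728 × √(2/461) = 2.728 × 0.0659 = 0.180.

d_min ≈ 0.18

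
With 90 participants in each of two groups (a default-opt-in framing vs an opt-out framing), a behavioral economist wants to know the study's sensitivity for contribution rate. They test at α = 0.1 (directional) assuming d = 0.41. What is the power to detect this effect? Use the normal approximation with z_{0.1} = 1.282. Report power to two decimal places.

power ≈ 0.93

For two equal groups, power = Φ(d·√(n/2) − z_{α}).
d·√(n/2) = 0.41 × √(90/2) = 0.41 × 6.708 = 2.750.
z_β = 2.750 − 1.282 = 1.468.
Power = Φ(1.468) = 0.929.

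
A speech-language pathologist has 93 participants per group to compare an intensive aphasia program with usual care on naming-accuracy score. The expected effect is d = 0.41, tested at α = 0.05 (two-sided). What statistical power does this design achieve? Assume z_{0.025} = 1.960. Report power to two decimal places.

For two equal groups, power = Φ(d·√(n/2) − z_{α/2}).
d·√(n/2) = 0.41 × √(93/2) = 0.41 × 6.819 = 2.796.
z_β = 2.796 − 1.960 = 0.836.
Power = Φ(0.836) = 0.798.

power ≈ 0.80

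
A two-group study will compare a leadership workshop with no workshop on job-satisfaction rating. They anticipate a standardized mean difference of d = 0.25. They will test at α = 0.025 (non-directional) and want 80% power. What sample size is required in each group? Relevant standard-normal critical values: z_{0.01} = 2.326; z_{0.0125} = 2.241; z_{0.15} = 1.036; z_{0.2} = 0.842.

For two independent groups with equal n: n = 2·((z_{α/2} + z_β) / d)².
z_{α/2} + z_β = 2.241 + 0.842 = 3.083.
n = 2 × (3.083 / 0.25)² = 2 × 12.332² = 2 × 152.08 = 304.2.
Round up to the next whole participant.

n = 305 per group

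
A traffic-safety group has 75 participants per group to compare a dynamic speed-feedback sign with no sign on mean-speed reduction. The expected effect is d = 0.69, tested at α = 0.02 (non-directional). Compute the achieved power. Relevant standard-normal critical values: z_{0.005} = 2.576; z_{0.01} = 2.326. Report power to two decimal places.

power ≈ 0.97

For two equal groups, power = Φ(d·√(n/2) − z_{α/2}).
d·√(n/2) = 0.69 × √(75/2) = 0.69 × 6.124 = 4.225.
z_β = 4.225 − 2.326 = 1.899.
Power = Φ(1.899) = 0.971.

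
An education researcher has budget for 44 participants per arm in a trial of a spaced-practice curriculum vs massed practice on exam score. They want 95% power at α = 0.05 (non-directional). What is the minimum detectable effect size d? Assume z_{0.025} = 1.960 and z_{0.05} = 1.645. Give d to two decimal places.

d_min ≈ 0.77

For two independent groups of n = 44 each: d_min = (z_{α/2} + z_β)·√(2/n).
z-sum = 1.960 + 1.645 = 3.605.
d_min = 3.605 × √(2/44) = 3.605 × 0.2132 = 0.769.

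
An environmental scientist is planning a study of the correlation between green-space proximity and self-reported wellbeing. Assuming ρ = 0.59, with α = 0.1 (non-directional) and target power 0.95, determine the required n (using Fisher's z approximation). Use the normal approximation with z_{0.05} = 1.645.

Fisher's z: C = ½·ln((1+r)/(1−r)) = ½·ln(3.8780) = 0.6777.
n = ((z_{α/2} + z_β)/C)² + 3.
(1.645 + 1.645) / 0.6777 = 3.290 / 0.6777 = 4.855.
n = 4.855² + 3 = 23.57 + 3 = 26.6.
Round up.

n = 27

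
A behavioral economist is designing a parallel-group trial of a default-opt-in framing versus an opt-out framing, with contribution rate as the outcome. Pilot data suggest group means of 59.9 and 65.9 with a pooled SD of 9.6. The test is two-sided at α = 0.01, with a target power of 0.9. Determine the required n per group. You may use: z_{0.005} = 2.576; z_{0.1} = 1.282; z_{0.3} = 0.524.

Cohen's d = |M₁ − M₂| / SD_pooled = |59.9 − 65.9| / 9.6 = 6.0 / 9.6 = 0.625.
For two independent groups with equal n: n = 2·((z_{α/2} + z_β) / d)².
z_{α/2} + z_β = 2.576 + 1.282 = 3.858.
n = 2 × (3.858 / 0.625)² = 2 × 6.173² = 2 × 38.10 = 76.2.
Round up to the next whole participant.

n = 77 per group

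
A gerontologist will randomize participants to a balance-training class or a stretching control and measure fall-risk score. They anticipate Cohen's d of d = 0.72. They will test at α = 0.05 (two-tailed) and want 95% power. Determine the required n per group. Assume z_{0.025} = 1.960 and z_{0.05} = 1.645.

n = 51 per group

For two independent groups with equal n: n = 2·((z_{α/2} + z_β) / d)².
z_{α/2} + z_β = 1.960 + 1.645 = 3.605.
n = 2 × (3.605 / 0.72)² = 2 × 5.007² = 2 × 25.07 = 50.1.
Round up to the next whole participant.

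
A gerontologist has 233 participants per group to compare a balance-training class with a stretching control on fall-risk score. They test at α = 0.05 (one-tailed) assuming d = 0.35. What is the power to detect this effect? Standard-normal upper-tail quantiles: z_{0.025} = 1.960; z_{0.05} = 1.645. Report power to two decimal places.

For two equal groups, power = Φ(d·√(n/2) − z_{α}).
d·√(n/2) = 0.35 × √(233/2) = 0.35 × 10.794 = 3.778.
z_β = 3.778 − 1.645 = 2.133.
Power = Φ(2.133) = 0.984.

power ≈ 0.98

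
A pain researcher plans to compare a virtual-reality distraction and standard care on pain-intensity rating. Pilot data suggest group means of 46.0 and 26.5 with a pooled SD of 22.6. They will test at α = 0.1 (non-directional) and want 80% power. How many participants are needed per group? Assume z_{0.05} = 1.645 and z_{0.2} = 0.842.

n = 17 per group

Cohen's d = |M₁ − M₂| / SD_pooled = |46.0 − 26.5| / 22.6 = 19.5 / 22.6 = 0.863.
For two independent groups with equal n: n = 2·((z_{α/2} + z_β) / d)².
z_{α/2} + z_β = 1.645 + 0.842 = 2.487.
n = 2 × (2.487 / 0.863)² = 2 × 2.882² = 2 × 8.30 = 16.6.
Round up to the next whole participant.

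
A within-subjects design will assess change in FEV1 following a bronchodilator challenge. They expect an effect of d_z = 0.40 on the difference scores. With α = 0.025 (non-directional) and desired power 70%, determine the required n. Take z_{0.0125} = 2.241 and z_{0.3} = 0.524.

n = 48 pairs

For a paired (one-sample on differences) test: n = ((z_{α/2} + z_β) / d)².
z_{α/2} + z_β = 2.241 + 0.524 = 2.765.
n = (2.765 / 0.40)² = 6.912² = 47.78.
Round up.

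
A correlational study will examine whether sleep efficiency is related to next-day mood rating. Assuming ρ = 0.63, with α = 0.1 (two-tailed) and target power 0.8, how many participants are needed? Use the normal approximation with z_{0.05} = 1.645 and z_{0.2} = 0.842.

Fisher's z: C = ½·ln((1+r)/(1−r)) = ½·ln(4.4054) = 0.7414.
n = ((z_{α/2} + z_β)/C)² + 3.
(1.645 + 0.842) / 0.7414 = 2.487 / 0.7414 = 3.354.
n = 3.354² + 3 = 11.25 + 3 = 14.3.
Round up.

n = 15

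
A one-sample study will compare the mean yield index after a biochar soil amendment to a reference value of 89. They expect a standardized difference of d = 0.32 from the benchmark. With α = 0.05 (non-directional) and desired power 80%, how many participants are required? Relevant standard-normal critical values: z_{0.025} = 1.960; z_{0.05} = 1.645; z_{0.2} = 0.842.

For a one-sample test: n = ((z_{α/2} + z_β) / d)².
z_{α/2} + z_β = 1.960 + 0.842 = 2.802.
n = (2.802 / 0.32)² = 8.756² = 76.67.
Round up.

n = 77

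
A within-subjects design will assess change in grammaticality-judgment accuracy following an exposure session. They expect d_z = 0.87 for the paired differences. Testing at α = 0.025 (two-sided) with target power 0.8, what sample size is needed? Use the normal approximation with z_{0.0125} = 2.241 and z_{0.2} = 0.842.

n = 13 pairs

For a paired (one-sample on differences) test: n = ((z_{α/2} + z_β) / d)².
z_{α/2} + z_β = 2.241 + 0.842 = 3.083.
n = (3.083 / 0.87)² = 3.544² = 12.56.
Round up.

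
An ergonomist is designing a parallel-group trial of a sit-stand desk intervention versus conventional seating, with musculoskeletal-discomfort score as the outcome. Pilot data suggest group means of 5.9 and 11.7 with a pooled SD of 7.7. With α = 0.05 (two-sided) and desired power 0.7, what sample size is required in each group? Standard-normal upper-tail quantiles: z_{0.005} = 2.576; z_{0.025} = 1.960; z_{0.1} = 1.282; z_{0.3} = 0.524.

Cohen's d = |M₁ − M₂| / SD_pooled = |5.9 − 11.7| / 7.7 = 5.8 / 7.7 = 0.753.
For two independent groups with equal n: n = 2·((z_{α/2} + z_β) / d)².
z_{α/2} + z_β = 1.960 + 0.524 = 2.484.
n = 2 × (2.484 / 0.753)² = 2 × 3.299² = 2 × 10.88 = 21.8.
Round up to the next whole participant.

n = 22 per group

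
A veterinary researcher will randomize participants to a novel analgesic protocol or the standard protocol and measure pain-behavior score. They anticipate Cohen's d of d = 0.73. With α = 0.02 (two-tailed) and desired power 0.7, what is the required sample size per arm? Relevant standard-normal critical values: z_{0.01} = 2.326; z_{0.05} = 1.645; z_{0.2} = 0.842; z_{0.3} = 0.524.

n = 31 per group

For two independent groups with equal n: n = 2·((z_{α/2} + z_β) / d)².
z_{α/2} + z_β = 2.326 + 0.524 = 2.850.
n = 2 × (2.850 / 0.73)² = 2 × 3.904² = 2 × 15.24 = 30.5.
Round up to the next whole participant.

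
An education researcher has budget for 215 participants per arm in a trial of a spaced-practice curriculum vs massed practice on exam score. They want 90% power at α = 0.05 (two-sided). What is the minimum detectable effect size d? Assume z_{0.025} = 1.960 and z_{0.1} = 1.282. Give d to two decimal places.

For two independent groups of n = 215 each: d_min = (z_{α/2} + z_β)·√(2/n).
z-sum = 1.960 + 1.282 = 3.242.
d_min = 3.242 × √(2/215) = 3.242 × 0.0964 = 0.313.

d_min ≈ 0.31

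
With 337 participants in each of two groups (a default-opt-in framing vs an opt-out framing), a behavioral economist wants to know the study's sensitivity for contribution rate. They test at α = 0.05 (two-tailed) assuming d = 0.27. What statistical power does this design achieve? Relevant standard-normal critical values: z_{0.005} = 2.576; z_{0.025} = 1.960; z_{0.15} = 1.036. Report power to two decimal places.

power ≈ 0.94

For two equal groups, power = Φ(d·√(n/2) − z_{α/2}).
d·√(n/2) = 0.27 × √(337/2) = 0.27 × 12.981 = 3.505.
z_β = 3.505 − 1.960 = 1.545.
Power = Φ(1.545) = 0.939.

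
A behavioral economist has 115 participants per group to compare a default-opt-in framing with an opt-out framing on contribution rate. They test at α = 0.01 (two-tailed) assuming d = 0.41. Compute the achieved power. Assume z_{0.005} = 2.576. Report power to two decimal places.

For two equal groups, power = Φ(d·√(n/2) − z_{α/2}).
d·√(n/2) = 0.41 × √(115/2) = 0.41 × 7.583 = 3.109.
z_β = 3.109 − 2.576 = 0.533.
Power = Φ(0.533) = 0.703.

power ≈ 0.70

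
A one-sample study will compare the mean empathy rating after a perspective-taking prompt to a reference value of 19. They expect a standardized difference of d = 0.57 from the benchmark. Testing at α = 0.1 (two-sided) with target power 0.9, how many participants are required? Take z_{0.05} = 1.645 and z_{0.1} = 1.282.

For a one-sample test: n = ((z_{α/2} + z_β) / d)².
z_{α/2} + z_β = 1.645 + 1.282 = 2.927.
n = (2.927 / 0.57)² = 5.135² = 26.37.
Round up.

n = 27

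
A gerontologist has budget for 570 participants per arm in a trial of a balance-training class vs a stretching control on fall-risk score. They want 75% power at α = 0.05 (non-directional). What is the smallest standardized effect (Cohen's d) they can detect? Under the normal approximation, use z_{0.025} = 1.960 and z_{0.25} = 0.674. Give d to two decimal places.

d_min ≈ 0.16

For two independent groups of n = 570 each: d_min = (z_{α/2} + z_β)·√(2/n).
z-sum = 1.960 + 0.674 = 2.634.
d_min = 2.634 × √(2/570) = 2.634 × 0.0592 = 0.156.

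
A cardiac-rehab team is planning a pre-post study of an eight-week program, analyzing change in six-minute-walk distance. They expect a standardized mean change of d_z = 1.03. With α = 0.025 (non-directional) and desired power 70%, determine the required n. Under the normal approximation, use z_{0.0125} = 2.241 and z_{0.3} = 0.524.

n = 8 pairs

For a paired (one-sample on differences) test: n = ((z_{α/2} + z_β) / d)².
z_{α/2} + z_β = 2.241 + 0.524 = 2.765.
n = (2.765 / 1.03)² = 2.684² = 7.21.
Round up.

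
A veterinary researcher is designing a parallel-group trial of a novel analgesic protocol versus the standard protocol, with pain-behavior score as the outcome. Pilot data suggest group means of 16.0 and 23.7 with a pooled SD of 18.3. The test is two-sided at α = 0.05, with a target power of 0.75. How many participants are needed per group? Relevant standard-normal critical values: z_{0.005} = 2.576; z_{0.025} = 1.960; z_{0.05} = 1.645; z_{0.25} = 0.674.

n = 79 per group

Cohen's d = |M₁ − M₂| / SD_pooled = |16.0 − 23.7| / 18.3 = 7.7 / 18.3 = 0.421.
For two independent groups with equal n: n = 2·((z_{α/2} + z_β) / d)².
z_{α/2} + z_β = 1.960 + 0.674 = 2.634.
n = 2 × (2.634 / 0.421)² = 2 × 6.257² = 2 × 39.14 = 78.3.
Round up to the next whole participant.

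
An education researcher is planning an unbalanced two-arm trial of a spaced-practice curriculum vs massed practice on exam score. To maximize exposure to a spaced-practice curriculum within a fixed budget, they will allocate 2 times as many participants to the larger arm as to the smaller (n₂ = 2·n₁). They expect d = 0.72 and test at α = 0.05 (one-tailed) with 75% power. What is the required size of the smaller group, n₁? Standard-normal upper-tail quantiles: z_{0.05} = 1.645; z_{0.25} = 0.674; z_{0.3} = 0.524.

With allocation ratio k = n₂/n₁ = 2, Var(x̄₁−x̄₂) = σ²(1/n₁ + 1/(k·n₁)) = σ²·(k+1)/(k·n₁).
So n₁ = (1 + 1/k)·((z_{α} + z_β)/d)² = 1.500 × (2.319/0.72)².
n₁ = 1.500 × 10.37 = 15.6.
Round up: n₁ = 16, giving n₂ = 2 × 16 = 32.

n₁ = 16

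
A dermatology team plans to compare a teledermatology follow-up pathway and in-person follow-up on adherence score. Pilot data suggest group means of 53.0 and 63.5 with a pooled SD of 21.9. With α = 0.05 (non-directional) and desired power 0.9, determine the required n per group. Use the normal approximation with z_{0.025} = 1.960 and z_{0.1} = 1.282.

Cohen's d = |M₁ − M₂| / SD_pooled = |53.0 − 63.5| / 21.9 = 10.5 / 21.9 = 0.479.
For two independent groups with equal n: n = 2·((z_{α/2} + z_β) / d)².
z_{α/2} + z_β = 1.960 + 1.282 = 3.242.
n = 2 × (3.242 / 0.479)² = 2 × 6.768² = 2 × 45.81 = 91.6.
Round up to the next whole participant.

n = 92 per group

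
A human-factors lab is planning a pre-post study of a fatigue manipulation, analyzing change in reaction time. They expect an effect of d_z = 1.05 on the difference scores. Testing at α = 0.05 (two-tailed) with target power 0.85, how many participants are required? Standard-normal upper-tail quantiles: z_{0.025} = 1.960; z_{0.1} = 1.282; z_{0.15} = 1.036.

n = 9 pairs

For a paired (one-sample on differences) test: n = ((z_{α/2} + z_β) / d)².
z_{α/2} + z_β = 1.960 + 1.036 = 2.996.
n = (2.996 / 1.05)² = 2.853² = 8.14.
Round up.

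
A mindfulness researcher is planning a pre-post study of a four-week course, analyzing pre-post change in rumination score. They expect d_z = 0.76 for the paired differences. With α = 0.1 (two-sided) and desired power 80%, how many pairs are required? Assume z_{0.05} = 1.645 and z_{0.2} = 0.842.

For a paired (one-sample on differences) test: n = ((z_{α/2} + z_β) / d)².
z_{α/2} + z_β = 1.645 + 0.842 = 2.487.
n = (2.487 / 0.76)² = 3.272² = 10.71.
Round up.

n = 11 pairs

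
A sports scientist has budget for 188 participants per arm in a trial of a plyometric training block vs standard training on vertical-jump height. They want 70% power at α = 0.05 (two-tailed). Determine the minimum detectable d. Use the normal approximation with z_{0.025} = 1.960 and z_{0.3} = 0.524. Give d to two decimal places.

For two independent groups of n = 188 each: d_min = (z_{α/2} + z_β)·√(2/n).
z-sum = 1.960 + 0.524 = 2.484.
d_min = 2.484 × √(2/188) = 2.484 × 0.1031 = 0.256.

d_min ≈ 0.26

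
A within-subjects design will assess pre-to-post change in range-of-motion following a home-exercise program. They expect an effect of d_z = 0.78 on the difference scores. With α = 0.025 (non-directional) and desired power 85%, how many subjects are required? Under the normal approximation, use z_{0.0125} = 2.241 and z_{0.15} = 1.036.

For a paired (one-sample on differences) test: n = ((z_{α/2} + z_β) / d)².
z_{α/2} + z_β = 2.241 + 1.036 = 3.277.
n = (3.277 / 0.78)² = 4.201² = 17.65.
Round up.

n = 18 pairs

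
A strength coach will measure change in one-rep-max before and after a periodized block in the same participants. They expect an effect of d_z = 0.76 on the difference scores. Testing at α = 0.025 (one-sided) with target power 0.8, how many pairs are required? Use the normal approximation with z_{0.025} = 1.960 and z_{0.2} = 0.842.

For a paired (one-sample on differences) test: n = ((z_{α} + z_β) / d)².
z_{α} + z_β = 1.960 + 0.842 = 2.802.
n = (2.802 / 0.76)² = 3.687² = 13.59.
Round up.

n = 14 pairs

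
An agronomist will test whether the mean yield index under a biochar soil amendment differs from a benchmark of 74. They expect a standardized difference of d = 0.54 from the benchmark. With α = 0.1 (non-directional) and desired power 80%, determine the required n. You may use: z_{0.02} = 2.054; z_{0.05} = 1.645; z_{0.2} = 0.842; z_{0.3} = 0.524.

n = 22

For a one-sample test: n = ((z_{α/2} + z_β) / d)².
z_{α/2} + z_β = 1.645 + 0.842 = 2.487.
n = (2.487 / 0.54)² = 4.606² = 21.21.
Round up.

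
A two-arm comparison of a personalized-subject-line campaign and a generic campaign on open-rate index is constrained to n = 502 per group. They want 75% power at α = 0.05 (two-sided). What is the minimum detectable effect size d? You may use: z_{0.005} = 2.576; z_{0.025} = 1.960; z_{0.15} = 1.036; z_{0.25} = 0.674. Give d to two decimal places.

For two independent groups of n = 502 each: d_min = (z_{α/2} + z_β)·√(2/n).
z-sum = 1.960 + 0.674 = 2.634.
d_min = 2.634 × √(2/502) = 2.634 × 0.0631 = 0.166.

d_min ≈ 0.17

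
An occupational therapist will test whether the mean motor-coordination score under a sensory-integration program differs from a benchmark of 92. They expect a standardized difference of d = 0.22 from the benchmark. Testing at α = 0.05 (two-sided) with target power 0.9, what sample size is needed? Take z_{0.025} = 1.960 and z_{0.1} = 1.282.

For a one-sample test: n = ((z_{α/2} + z_β) / d)².
z_{α/2} + z_β = 1.960 + 1.282 = 3.242.
n = (3.242 / 0.22)² = 14.736² = 217.16.
Round up.

n = 218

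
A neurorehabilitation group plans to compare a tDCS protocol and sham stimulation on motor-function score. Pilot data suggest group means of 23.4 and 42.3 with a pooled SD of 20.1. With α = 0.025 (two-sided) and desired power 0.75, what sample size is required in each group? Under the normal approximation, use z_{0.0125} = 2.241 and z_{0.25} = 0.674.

Cohen's d = |M₁ − M₂| / SD_pooled = |23.4 − 42.3| / 20.1 = 18.9 / 20.1 = 0.940.
For two independent groups with equal n: n = 2·((z_{α/2} + z_β) / d)².
z_{α/2} + z_β = 2.241 + 0.674 = 2.915.
n = 2 × (2.915 / 0.940)² = 2 × 3.101² = 2 × 9.62 = 19.2.
Round up to the next whole participant.

n = 20 per group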